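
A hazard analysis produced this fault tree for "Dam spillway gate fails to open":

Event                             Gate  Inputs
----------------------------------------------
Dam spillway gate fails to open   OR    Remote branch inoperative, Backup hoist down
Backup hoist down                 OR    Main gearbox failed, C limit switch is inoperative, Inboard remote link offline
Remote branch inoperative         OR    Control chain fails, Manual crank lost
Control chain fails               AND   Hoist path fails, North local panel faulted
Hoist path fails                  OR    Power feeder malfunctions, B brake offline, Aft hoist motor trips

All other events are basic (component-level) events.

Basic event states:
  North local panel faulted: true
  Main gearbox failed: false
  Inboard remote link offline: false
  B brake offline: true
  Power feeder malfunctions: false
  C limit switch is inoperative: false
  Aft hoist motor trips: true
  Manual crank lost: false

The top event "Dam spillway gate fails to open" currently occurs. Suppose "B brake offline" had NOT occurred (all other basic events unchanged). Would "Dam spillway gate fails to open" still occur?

Yes

Counterfactual: set "B brake offline" to not occurred.
Hoist path fails [OR]: Power feeder malfunctions=not, B brake offline=not, Aft hoist motor trips=occurs → at least one input occurs → occurs.
Control chain fails [AND]: Hoist path fails=occurs, North local panel faulted=occurs → all inputs occur → occurs.
Remote branch inoperative [OR]: Control chain fails=occurs, Manual crank lost=not → at least one input occurs → occurs.
Backup hoist down [OR]: Main gearbox failed=not, C limit switch is inoperative=not, Inboard remote link offline=not → no input occurs → does not occur.
Dam spillway gate fails to open [OR]: Remote branch inoperative=occurs, Backup hoist down=not → at least one input occurs → occurs.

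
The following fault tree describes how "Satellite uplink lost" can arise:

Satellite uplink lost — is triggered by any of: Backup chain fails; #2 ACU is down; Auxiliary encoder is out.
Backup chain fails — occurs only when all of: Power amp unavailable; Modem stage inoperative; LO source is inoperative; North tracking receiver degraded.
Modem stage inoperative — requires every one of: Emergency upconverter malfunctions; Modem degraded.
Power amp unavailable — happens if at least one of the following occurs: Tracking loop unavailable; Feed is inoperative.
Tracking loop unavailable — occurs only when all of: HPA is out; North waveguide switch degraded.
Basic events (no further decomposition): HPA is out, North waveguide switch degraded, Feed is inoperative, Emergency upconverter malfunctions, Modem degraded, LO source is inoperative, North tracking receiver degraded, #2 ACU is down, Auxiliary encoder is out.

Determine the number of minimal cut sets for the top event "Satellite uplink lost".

4

Tracking loop unavailable [AND]: one cut set from each child combined → 1 × 1 = 1 cut set(s).
Power amp unavailable [OR]: union of children's cut sets → 2 cut set(s).
Modem stage inoperative [AND]: one cut set from each child combined → 1 × 1 = 1 cut set(s).
Backup chain fails [AND]: one cut set from each child combined → 2 × 1 × 1 × 1 = 2 cut set(s).
Satellite uplink lost [OR]: union of children's cut sets → 4 cut set(s).
Minimal cut sets: {Emergency upconverter malfunctions, HPA is out, LO source is inoperative, Modem degraded, North tracking receiver degraded, North waveguide switch degraded}; {Emergency upconverter malfunctions, Feed is inoperative, LO source is inoperative, Modem degraded, North tracking receiver degraded}; {#2 ACU is down}; {Auxiliary encoder is out}.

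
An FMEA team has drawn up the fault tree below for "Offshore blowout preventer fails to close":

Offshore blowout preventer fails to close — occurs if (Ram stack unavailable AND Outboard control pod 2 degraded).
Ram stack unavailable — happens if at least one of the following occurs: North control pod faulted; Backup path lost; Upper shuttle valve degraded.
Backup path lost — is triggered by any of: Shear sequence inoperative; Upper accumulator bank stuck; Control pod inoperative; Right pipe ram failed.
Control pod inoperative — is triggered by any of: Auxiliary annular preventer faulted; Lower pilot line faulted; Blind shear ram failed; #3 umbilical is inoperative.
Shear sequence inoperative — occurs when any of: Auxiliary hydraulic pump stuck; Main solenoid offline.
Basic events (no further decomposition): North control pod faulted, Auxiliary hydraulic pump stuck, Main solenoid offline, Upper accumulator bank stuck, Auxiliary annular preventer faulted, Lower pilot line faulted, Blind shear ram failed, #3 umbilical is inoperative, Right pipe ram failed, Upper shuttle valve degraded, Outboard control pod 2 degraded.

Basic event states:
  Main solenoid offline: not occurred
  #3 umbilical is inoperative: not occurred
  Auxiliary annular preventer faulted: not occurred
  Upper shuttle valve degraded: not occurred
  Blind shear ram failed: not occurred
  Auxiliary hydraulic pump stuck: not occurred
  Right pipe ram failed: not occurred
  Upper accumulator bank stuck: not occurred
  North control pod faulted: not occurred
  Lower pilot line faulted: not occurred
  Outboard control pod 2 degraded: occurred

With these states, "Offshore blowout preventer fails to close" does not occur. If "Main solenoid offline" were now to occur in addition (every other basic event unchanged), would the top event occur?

Yes

Counterfactual: set "Main solenoid offline" to occurred.
Shear sequence inoperative [OR]: Auxiliary hydraulic pump stuck=not, Main solenoid offline=occurs → at least one input occurs → occurs.
Control pod inoperative [OR]: Auxiliary annular preventer faulted=not, Lower pilot line faulted=not, Blind shear ram failed=not, #3 umbilical is inoperative=not → no input occurs → does not occur.
Backup path lost [OR]: Shear sequence inoperative=occurs, Upper accumulator bank stuck=not, Control pod inoperative=not, Right pipe ram failed=not → at least one input occurs → occurs.
Ram stack unavailable [OR]: North control pod faulted=not, Backup path lost=occurs, Upper shuttle valve degraded=not → at least one input occurs → occurs.
Offshore blowout preventer fails to close [AND]: Ram stack unavailable=occurs, Outboard control pod 2 degraded=occurs → all inputs occur → occurs.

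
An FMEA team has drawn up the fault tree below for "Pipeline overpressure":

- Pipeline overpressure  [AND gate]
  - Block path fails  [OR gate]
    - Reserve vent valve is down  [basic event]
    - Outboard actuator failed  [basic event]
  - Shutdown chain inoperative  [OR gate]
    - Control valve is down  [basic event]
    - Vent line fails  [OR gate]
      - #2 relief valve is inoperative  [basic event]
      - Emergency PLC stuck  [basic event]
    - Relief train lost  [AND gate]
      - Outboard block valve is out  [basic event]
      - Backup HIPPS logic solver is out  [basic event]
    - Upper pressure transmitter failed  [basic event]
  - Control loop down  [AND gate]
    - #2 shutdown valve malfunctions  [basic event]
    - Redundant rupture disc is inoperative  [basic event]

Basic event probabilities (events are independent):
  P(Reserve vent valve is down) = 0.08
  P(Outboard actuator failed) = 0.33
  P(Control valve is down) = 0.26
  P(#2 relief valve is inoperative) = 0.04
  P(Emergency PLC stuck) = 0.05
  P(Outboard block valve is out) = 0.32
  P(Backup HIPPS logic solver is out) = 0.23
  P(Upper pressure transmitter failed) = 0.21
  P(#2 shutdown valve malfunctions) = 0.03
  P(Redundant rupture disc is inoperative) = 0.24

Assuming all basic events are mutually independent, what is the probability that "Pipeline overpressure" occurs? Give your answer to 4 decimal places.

0.0014

P(Block path fails) [OR] = 1 − (1−0.08) × (1−0.33) = 0.383600
P(Vent line fails) [OR] = 1 − (1−0.04) × (1−0.05) = 0.088000
P(Relief train lost) [AND] = 0.32 × 0.23 = 0.073600
P(Shutdown chain inoperative) [OR] = 1 − (1−0.26) × (1−0.088000) × (1−0.073600) × (1−0.21) = 0.506085
P(Control loop down) [AND] = 0.03 × 0.24 = 0.007200
P(Pipeline overpressure) [AND] = 0.383600 × 0.506085 × 0.007200 = 0.001398
Rounded to 4 decimal places: P(Pipeline overpressure) ≈ 0.0014.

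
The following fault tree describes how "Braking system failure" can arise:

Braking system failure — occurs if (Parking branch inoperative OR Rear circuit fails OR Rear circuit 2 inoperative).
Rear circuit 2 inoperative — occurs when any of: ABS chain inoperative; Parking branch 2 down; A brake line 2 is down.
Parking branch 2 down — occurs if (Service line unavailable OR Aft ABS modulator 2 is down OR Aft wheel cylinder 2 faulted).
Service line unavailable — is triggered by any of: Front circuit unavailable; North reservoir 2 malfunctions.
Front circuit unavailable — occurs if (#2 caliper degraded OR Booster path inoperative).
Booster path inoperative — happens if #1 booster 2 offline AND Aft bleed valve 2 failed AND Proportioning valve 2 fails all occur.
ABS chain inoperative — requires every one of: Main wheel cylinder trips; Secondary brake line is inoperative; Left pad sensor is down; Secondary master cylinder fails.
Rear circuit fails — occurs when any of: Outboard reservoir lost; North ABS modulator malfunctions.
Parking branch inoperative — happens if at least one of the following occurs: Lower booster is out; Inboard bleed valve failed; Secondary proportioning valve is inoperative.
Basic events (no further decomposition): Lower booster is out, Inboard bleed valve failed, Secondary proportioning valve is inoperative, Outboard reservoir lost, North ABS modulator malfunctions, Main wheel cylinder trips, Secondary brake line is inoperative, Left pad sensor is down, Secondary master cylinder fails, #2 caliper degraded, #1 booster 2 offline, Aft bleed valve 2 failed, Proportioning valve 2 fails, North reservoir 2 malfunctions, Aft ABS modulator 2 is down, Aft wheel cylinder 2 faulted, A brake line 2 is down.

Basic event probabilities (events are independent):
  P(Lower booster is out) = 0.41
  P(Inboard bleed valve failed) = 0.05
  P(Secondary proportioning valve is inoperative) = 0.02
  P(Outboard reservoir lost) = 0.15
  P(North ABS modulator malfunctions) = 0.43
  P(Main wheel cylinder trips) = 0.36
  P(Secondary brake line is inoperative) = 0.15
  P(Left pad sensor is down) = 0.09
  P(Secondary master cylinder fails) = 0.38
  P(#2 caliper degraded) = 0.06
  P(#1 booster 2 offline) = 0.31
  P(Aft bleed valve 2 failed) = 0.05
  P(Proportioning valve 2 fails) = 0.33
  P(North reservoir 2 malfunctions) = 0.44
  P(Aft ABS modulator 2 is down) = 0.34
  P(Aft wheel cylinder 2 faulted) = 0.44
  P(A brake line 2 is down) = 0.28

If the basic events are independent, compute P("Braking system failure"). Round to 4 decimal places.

0.9630

P(Parking branch inoperative) [OR] = 1 − (1−0.41) × (1−0.05) × (1−0.02) = 0.450710
P(Rear circuit fails) [OR] = 1 − (1−0.15) × (1−0.43) = 0.515500
P(ABS chain inoperative) [AND] = 0.36 × 0.15 × 0.09 × 0.38 = 0.001847
P(Booster path inoperative) [AND] = 0.31 × 0.05 × 0.33 = 0.005115
P(Front circuit unavailable) [OR] = 1 − (1−0.06) × (1−0.005115) = 0.064808
P(Service line unavailable) [OR] = 1 − (1−0.064808) × (1−0.44) = 0.476292
P(Parking branch 2 down) [OR] = 1 − (1−0.476292) × (1−0.34) × (1−0.44) = 0.806438
P(Rear circuit 2 inoperative) [OR] = 1 − (1−0.001847) × (1−0.806438) × (1−0.28) = 0.860893
P(Braking system failure) [OR] = 1 − (1−0.450710) × (1−0.515500) × (1−0.860893) = 0.962979
Rounded to 4 decimal places: P(Braking system failure) ≈ 0.9630.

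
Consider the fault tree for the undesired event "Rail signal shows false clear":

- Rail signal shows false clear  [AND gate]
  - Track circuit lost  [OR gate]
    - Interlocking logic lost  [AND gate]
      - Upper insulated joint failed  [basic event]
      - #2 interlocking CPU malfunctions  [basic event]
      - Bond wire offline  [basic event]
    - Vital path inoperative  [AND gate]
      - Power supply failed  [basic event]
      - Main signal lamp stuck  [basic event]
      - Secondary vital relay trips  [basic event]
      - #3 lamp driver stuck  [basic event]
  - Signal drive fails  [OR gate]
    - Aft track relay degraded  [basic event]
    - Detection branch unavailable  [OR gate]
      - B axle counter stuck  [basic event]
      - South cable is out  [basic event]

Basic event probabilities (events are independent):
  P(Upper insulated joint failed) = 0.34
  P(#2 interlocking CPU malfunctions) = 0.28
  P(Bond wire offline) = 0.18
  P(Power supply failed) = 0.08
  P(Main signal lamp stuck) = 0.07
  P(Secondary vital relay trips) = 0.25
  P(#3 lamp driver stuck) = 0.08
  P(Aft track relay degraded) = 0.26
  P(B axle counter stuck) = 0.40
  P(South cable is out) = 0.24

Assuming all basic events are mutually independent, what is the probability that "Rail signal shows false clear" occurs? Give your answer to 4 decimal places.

P(Interlocking logic lost) [AND] = 0.34 × 0.28 × 0.18 = 0.017136
P(Vital path inoperative) [AND] = 0.08 × 0.07 × 0.25 × 0.08 = 0.000112
P(Track circuit lost) [OR] = 1 − (1−0.017136) × (1−0.000112) = 0.017246
P(Detection branch unavailable) [OR] = 1 − (1−0.40) × (1−0.24) = 0.544000
P(Signal drive fails) [OR] = 1 − (1−0.26) × (1−0.544000) = 0.662560
P(Rail signal shows false clear) [AND] = 0.017246 × 0.662560 = 0.011427
Rounded to 4 decimal places: P(Rail signal shows false clear) ≈ 0.0114.

0.0114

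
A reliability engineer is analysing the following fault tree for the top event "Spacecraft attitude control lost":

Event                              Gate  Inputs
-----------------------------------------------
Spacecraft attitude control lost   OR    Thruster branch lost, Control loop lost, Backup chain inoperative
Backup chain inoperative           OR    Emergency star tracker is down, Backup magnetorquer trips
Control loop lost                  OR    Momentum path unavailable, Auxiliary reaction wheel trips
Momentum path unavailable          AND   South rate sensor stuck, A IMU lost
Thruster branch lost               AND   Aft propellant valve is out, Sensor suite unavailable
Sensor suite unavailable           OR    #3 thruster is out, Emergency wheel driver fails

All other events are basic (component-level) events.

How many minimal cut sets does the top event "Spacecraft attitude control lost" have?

Sensor suite unavailable [OR]: union of children's cut sets → 2 cut set(s).
Thruster branch lost [AND]: one cut set from each child combined → 1 × 2 = 2 cut set(s).
Momentum path unavailable [AND]: one cut set from each child combined → 1 × 1 = 1 cut set(s).
Control loop lost [OR]: union of children's cut sets → 2 cut set(s).
Backup chain inoperative [OR]: union of children's cut sets → 2 cut set(s).
Spacecraft attitude control lost [OR]: union of children's cut sets → 6 cut set(s).
Minimal cut sets: {#3 thruster is out, Aft propellant valve is out}; {Aft propellant valve is out, Emergency wheel driver fails}; {A IMU lost, South rate sensor stuck}; {Auxiliary reaction wheel trips}; {Emergency star tracker is down}; {Backup magnetorquer trips}.

6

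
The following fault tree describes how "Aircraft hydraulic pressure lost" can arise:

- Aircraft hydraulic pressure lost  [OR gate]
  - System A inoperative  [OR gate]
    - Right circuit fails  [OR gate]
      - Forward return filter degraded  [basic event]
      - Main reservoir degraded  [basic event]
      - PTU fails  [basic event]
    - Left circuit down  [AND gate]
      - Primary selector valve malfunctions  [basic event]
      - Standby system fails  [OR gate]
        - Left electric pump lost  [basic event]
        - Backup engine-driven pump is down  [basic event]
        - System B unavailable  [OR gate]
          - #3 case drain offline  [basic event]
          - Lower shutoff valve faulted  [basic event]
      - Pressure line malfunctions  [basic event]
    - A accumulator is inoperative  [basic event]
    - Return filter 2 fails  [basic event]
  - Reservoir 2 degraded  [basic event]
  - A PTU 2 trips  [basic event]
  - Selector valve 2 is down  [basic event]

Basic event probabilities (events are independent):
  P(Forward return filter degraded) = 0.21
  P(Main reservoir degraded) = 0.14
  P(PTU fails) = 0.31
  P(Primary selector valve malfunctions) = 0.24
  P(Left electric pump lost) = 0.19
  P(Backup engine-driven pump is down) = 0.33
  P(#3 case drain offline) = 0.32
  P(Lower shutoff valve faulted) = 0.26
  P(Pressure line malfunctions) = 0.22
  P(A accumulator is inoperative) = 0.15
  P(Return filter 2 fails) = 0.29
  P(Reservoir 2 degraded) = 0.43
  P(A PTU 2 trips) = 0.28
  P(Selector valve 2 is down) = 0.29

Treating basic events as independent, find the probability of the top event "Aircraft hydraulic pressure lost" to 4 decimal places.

0.9207

P(Right circuit fails) [OR] = 1 − (1−0.21) × (1−0.14) × (1−0.31) = 0.531214
P(System B unavailable) [OR] = 1 − (1−0.32) × (1−0.26) = 0.496800
P(Standby system fails) [OR] = 1 − (1−0.19) × (1−0.33) × (1−0.496800) = 0.726913
P(Left circuit down) [AND] = 0.24 × 0.726913 × 0.22 = 0.038381
P(System A inoperative) [OR] = 1 − (1−0.531214) × (1−0.038381) × (1−0.15) × (1−0.29) = 0.727946
P(Aircraft hydraulic pressure lost) [OR] = 1 − (1−0.727946) × (1−0.43) × (1−0.28) × (1−0.29) = 0.920728
Rounded to 4 decimal places: P(Aircraft hydraulic pressure lost) ≈ 0.9207.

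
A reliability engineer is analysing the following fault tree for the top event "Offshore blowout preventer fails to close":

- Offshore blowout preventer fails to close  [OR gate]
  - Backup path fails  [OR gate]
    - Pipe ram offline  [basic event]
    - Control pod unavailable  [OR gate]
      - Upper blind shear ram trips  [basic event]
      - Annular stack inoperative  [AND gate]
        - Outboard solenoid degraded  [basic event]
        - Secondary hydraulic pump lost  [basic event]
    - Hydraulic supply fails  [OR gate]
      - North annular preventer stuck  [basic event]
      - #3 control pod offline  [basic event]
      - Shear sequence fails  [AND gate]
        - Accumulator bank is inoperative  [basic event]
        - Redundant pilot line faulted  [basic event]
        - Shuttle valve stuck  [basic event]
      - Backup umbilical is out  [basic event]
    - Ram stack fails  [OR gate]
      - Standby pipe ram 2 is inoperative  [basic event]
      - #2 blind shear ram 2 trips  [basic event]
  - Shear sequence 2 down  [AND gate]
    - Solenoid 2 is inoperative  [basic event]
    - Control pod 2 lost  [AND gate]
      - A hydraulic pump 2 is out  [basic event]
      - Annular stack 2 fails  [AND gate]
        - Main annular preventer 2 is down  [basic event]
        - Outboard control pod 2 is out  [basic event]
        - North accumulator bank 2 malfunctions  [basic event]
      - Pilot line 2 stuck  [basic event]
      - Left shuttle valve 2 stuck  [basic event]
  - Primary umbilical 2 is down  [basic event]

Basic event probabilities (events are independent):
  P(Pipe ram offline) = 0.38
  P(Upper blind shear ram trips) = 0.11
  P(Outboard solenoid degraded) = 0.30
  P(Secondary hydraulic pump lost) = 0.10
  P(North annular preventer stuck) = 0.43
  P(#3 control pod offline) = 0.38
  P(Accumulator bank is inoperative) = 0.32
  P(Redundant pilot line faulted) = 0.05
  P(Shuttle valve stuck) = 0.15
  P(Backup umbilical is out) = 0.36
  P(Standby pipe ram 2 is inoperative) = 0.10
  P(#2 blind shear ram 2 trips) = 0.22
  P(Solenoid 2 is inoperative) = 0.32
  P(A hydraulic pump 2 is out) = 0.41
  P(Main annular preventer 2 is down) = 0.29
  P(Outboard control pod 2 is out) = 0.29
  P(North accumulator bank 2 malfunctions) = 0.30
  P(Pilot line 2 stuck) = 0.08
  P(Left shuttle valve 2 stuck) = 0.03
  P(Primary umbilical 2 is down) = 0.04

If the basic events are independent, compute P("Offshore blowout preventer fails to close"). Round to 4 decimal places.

0.9186

P(Annular stack inoperative) [AND] = 0.30 × 0.10 = 0.030000
P(Control pod unavailable) [OR] = 1 − (1−0.11) × (1−0.030000) = 0.136700
P(Shear sequence fails) [AND] = 0.32 × 0.05 × 0.15 = 0.002400
P(Hydraulic supply fails) [OR] = 1 − (1−0.43) × (1−0.38) × (1−0.002400) × (1−0.36) = 0.774367
P(Ram stack fails) [OR] = 1 − (1−0.10) × (1−0.22) = 0.298000
P(Backup path fails) [OR] = 1 − (1−0.38) × (1−0.136700) × (1−0.774367) × (1−0.298000) = 0.915220
P(Annular stack 2 fails) [AND] = 0.29 × 0.29 × 0.30 = 0.025230
P(Control pod 2 lost) [AND] = 0.41 × 0.025230 × 0.08 × 0.03 = 0.000025
P(Shear sequence 2 down) [AND] = 0.32 × 0.000025 = 0.000008
P(Offshore blowout preventer fails to close) [OR] = 1 − (1−0.915220) × (1−0.000008) × (1−0.04) = 0.918612
Rounded to 4 decimal places: P(Offshore blowout preventer fails to close) ≈ 0.9186.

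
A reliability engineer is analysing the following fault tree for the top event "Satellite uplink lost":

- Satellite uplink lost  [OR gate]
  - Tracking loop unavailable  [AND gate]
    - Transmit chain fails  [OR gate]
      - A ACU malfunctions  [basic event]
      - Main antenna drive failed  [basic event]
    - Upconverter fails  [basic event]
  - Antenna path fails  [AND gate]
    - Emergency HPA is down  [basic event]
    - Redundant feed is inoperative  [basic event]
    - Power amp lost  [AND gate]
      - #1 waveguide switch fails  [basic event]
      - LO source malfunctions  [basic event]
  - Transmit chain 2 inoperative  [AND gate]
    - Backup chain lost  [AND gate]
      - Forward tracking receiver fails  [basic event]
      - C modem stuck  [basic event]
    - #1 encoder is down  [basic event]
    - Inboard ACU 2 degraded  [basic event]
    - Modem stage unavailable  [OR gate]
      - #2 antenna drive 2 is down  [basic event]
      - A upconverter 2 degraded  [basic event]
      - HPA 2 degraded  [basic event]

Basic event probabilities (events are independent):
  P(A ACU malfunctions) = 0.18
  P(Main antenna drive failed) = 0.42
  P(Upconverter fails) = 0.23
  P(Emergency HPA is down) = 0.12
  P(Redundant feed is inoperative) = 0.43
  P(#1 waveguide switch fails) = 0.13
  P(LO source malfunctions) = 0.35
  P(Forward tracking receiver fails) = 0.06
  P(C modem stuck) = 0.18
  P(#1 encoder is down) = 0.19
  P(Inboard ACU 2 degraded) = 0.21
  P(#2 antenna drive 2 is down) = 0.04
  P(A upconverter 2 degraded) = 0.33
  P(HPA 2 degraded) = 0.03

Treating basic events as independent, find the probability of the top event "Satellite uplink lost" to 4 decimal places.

P(Transmit chain fails) [OR] = 1 − (1−0.18) × (1−0.42) = 0.524400
P(Tracking loop unavailable) [AND] = 0.524400 × 0.23 = 0.120612
P(Power amp lost) [AND] = 0.13 × 0.35 = 0.045500
P(Antenna path fails) [AND] = 0.12 × 0.43 × 0.045500 = 0.002348
P(Backup chain lost) [AND] = 0.06 × 0.18 = 0.010800
P(Modem stage unavailable) [OR] = 1 − (1−0.04) × (1−0.33) × (1−0.03) = 0.376096
P(Transmit chain 2 inoperative) [AND] = 0.010800 × 0.19 × 0.21 × 0.376096 = 0.000162
P(Satellite uplink lost) [OR] = 1 − (1−0.120612) × (1−0.002348) × (1−0.000162) = 0.122819
Rounded to 4 decimal places: P(Satellite uplink lost) ≈ 0.1228.

0.1228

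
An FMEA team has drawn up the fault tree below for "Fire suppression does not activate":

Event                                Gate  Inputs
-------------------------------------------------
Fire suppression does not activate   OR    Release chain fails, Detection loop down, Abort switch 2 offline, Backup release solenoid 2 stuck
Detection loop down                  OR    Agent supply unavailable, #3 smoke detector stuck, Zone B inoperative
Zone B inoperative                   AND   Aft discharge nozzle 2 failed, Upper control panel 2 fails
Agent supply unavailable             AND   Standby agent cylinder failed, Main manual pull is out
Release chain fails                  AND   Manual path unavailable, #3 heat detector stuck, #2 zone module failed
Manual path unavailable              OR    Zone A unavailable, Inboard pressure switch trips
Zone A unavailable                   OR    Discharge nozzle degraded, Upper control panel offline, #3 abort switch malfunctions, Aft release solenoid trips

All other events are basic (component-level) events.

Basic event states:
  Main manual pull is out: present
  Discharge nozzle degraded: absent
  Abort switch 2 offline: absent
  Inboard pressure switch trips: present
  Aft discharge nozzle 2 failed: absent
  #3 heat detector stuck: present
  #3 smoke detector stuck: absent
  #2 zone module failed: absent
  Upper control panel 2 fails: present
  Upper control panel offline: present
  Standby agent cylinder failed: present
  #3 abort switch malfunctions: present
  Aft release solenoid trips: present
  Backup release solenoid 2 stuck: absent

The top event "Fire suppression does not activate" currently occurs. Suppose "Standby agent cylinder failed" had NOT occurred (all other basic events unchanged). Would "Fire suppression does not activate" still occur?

Counterfactual: set "Standby agent cylinder failed" to not occurred.
Zone A unavailable [OR]: Discharge nozzle degraded=not, Upper control panel offline=occurs, #3 abort switch malfunctions=occurs, Aft release solenoid trips=occurs → at least one input occurs → occurs.
Manual path unavailable [OR]: Zone A unavailable=occurs, Inboard pressure switch trips=occurs → at least one input occurs → occurs.
Release chain fails [AND]: Manual path unavailable=occurs, #3 heat detector stuck=occurs, #2 zone module failed=not → not all inputs occur → does not occur.
Agent supply unavailable [AND]: Standby agent cylinder failed=not, Main manual pull is out=occurs → not all inputs occur → does not occur.
Zone B inoperative [AND]: Aft discharge nozzle 2 failed=not, Upper control panel 2 fails=occurs → not all inputs occur → does not occur.
Detection loop down [OR]: Agent supply unavailable=not, #3 smoke detector stuck=not, Zone B inoperative=not → no input occurs → does not occur.
Fire suppression does not activate [OR]: Release chain fails=not, Detection loop down=not, Abort switch 2 offline=not, Backup release solenoid 2 stuck=not → no input occurs → does not occur.

No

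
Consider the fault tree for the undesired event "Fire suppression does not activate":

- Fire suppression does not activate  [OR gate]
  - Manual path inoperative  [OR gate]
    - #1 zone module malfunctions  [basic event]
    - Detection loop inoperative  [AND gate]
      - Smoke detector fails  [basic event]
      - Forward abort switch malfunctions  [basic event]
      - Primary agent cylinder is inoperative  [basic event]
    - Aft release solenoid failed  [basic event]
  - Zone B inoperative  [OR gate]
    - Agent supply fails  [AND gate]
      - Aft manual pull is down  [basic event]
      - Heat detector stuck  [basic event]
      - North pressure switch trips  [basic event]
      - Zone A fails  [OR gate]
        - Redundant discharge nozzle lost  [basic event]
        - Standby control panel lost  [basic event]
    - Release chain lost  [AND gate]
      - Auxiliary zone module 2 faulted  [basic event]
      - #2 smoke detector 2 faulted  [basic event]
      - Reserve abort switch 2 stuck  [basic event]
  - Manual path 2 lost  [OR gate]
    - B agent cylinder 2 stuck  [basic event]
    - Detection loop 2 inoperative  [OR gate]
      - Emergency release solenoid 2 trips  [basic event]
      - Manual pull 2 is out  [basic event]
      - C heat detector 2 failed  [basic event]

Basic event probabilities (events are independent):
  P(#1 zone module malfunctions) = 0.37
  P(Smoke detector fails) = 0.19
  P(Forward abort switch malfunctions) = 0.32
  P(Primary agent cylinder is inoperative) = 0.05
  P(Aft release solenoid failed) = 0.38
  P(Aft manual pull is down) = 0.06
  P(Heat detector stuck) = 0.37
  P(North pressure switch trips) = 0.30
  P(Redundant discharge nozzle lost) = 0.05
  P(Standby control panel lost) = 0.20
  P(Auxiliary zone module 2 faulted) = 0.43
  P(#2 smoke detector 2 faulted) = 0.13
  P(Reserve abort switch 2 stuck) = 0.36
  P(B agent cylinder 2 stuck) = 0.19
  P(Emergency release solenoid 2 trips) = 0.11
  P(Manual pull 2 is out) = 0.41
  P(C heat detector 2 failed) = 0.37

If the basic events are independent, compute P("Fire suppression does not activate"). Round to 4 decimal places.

P(Detection loop inoperative) [AND] = 0.19 × 0.32 × 0.05 = 0.003040
P(Manual path inoperative) [OR] = 1 − (1−0.37) × (1−0.003040) × (1−0.38) = 0.610587
P(Zone A fails) [OR] = 1 − (1−0.05) × (1−0.20) = 0.240000
P(Agent supply fails) [AND] = 0.06 × 0.37 × 0.30 × 0.240000 = 0.001598
P(Release chain lost) [AND] = 0.43 × 0.13 × 0.36 = 0.020124
P(Zone B inoperative) [OR] = 1 − (1−0.001598) × (1−0.020124) = 0.021690
P(Detection loop 2 inoperative) [OR] = 1 − (1−0.11) × (1−0.41) × (1−0.37) = 0.669187
P(Manual path 2 lost) [OR] = 1 − (1−0.19) × (1−0.669187) = 0.732041
P(Fire suppression does not activate) [OR] = 1 − (1−0.610587) × (1−0.021690) × (1−0.732041) = 0.897917
Rounded to 4 decimal places: P(Fire suppression does not activate) ≈ 0.8979.

0.8979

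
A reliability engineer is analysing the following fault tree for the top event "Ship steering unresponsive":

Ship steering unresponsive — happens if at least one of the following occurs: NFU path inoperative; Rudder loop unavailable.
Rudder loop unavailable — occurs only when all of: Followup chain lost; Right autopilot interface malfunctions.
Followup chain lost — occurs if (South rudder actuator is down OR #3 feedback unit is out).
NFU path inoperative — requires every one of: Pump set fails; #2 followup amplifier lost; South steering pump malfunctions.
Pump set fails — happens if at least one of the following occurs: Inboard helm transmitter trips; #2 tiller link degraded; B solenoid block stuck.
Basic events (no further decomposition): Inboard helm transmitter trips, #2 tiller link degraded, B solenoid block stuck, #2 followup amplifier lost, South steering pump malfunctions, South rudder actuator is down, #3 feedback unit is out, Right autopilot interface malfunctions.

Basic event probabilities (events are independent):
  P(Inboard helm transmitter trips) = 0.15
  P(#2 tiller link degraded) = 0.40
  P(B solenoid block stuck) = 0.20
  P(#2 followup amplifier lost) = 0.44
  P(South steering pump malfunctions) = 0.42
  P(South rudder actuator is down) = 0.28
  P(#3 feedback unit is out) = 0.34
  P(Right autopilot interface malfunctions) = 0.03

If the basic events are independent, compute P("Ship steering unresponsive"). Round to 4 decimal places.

0.1234

P(Pump set fails) [OR] = 1 − (1−0.15) × (1−0.40) × (1−0.20) = 0.592000
P(NFU path inoperative) [AND] = 0.592000 × 0.44 × 0.42 = 0.109402
P(Followup chain lost) [OR] = 1 − (1−0.28) × (1−0.34) = 0.524800
P(Rudder loop unavailable) [AND] = 0.524800 × 0.03 = 0.015744
P(Ship steering unresponsive) [OR] = 1 − (1−0.109402) × (1−0.015744) = 0.123424
Rounded to 4 decimal places: P(Ship steering unresponsive) ≈ 0.1234.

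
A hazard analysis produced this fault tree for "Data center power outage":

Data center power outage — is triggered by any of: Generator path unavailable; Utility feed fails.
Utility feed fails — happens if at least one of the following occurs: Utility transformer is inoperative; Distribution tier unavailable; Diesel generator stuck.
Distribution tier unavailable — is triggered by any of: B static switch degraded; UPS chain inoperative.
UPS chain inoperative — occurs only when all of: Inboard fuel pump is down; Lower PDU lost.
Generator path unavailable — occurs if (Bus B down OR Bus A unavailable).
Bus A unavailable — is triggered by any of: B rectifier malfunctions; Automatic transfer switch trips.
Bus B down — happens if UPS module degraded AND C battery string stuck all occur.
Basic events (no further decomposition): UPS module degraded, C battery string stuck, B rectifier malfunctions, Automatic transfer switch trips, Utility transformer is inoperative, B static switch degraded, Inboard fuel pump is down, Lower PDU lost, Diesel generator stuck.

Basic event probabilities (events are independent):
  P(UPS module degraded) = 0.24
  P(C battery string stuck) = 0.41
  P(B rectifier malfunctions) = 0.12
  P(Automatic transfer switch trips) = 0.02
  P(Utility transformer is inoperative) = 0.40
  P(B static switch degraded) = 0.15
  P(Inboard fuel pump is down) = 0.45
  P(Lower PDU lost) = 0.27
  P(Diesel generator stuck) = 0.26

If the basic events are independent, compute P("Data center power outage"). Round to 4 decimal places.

0.7422

P(Bus B down) [AND] = 0.24 × 0.41 = 0.098400
P(Bus A unavailable) [OR] = 1 − (1−0.12) × (1−0.02) = 0.137600
P(Generator path unavailable) [OR] = 1 − (1−0.098400) × (1−0.137600) = 0.222460
P(UPS chain inoperative) [AND] = 0.45 × 0.27 = 0.121500
P(Distribution tier unavailable) [OR] = 1 − (1−0.15) × (1−0.121500) = 0.253275
P(Utility feed fails) [OR] = 1 − (1−0.40) × (1−0.253275) × (1−0.26) = 0.668454
P(Data center power outage) [OR] = 1 − (1−0.222460) × (1−0.668454) = 0.742210
Rounded to 4 decimal places: P(Data center power outage) ≈ 0.7422.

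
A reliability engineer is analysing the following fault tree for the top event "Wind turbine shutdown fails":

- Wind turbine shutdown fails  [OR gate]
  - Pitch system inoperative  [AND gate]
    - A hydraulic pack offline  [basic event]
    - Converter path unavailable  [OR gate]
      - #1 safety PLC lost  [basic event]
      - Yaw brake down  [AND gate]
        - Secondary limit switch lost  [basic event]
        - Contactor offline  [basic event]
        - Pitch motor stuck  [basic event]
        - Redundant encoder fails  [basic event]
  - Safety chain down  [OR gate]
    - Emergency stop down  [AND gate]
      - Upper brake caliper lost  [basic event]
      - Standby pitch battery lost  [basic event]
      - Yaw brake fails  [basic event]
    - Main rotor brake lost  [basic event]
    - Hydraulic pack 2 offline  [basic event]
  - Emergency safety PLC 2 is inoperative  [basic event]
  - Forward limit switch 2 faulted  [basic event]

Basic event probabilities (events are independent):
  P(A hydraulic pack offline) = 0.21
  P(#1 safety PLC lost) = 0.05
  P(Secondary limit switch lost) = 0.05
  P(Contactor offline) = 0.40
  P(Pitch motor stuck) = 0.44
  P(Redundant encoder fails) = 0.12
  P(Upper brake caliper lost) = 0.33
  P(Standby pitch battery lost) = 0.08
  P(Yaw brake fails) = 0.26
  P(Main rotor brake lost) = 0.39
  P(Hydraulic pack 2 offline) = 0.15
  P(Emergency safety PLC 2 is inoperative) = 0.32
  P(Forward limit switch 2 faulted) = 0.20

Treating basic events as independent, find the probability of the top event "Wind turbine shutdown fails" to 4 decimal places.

0.7229

P(Yaw brake down) [AND] = 0.05 × 0.40 × 0.44 × 0.12 = 0.001056
P(Converter path unavailable) [OR] = 1 − (1−0.05) × (1−0.001056) = 0.051003
P(Pitch system inoperative) [AND] = 0.21 × 0.051003 = 0.010711
P(Emergency stop down) [AND] = 0.33 × 0.08 × 0.26 = 0.006864
P(Safety chain down) [OR] = 1 − (1−0.006864) × (1−0.39) × (1−0.15) = 0.485059
P(Wind turbine shutdown fails) [OR] = 1 − (1−0.010711) × (1−0.485059) × (1−0.32) × (1−0.20) = 0.722873
Rounded to 4 decimal places: P(Wind turbine shutdown fails) ≈ 0.7229.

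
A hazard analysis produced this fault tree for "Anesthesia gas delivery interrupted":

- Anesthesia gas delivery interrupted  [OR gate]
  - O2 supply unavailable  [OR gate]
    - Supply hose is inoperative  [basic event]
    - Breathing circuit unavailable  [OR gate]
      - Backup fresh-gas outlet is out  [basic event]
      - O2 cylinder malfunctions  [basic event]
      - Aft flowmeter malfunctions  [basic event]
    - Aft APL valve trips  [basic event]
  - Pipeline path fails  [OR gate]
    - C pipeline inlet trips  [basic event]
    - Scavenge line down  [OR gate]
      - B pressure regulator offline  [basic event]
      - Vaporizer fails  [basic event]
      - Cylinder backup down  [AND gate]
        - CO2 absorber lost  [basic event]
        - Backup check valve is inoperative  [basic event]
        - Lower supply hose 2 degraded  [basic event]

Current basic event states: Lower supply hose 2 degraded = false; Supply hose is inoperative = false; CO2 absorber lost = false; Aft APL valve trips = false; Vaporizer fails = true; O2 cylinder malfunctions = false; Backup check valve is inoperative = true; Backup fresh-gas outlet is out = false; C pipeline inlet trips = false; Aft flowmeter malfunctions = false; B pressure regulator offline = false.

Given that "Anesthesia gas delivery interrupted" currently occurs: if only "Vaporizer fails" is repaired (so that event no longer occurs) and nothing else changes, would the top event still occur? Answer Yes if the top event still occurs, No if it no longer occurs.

No

Counterfactual: set "Vaporizer fails" to not occurred.
Breathing circuit unavailable [OR]: Backup fresh-gas outlet is out=not, O2 cylinder malfunctions=not, Aft flowmeter malfunctions=not → no input occurs → does not occur.
O2 supply unavailable [OR]: Supply hose is inoperative=not, Breathing circuit unavailable=not, Aft APL valve trips=not → no input occurs → does not occur.
Cylinder backup down [AND]: CO2 absorber lost=not, Backup check valve is inoperative=occurs, Lower supply hose 2 degraded=not → not all inputs occur → does not occur.
Scavenge line down [OR]: B pressure regulator offline=not, Vaporizer fails=not, Cylinder backup down=not → no input occurs → does not occur.
Pipeline path fails [OR]: C pipeline inlet trips=not, Scavenge line down=not → no input occurs → does not occur.
Anesthesia gas delivery interrupted [OR]: O2 supply unavailable=not, Pipeline path fails=not → no input occurs → does not occur.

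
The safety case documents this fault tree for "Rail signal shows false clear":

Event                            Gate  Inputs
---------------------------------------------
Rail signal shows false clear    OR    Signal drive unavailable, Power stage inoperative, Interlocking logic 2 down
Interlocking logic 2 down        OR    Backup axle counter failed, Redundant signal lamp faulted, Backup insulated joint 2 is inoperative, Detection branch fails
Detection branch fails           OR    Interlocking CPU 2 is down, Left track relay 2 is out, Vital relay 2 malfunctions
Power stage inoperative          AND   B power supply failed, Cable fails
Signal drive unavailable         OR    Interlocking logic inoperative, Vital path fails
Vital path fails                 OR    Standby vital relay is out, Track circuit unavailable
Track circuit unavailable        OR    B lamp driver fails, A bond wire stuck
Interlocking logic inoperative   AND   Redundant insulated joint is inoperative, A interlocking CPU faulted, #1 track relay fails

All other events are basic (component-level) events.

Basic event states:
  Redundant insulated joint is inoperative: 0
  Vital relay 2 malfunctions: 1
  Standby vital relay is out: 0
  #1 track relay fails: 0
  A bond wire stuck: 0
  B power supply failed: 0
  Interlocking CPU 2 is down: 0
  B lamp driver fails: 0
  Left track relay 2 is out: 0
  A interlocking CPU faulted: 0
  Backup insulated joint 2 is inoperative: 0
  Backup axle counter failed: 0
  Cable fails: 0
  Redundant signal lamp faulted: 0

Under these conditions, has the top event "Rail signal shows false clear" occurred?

Yes

Interlocking logic inoperative [AND]: Redundant insulated joint is inoperative=not, A interlocking CPU faulted=not, #1 track relay fails=not → not all inputs occur → does not occur.
Track circuit unavailable [OR]: B lamp driver fails=not, A bond wire stuck=not → no input occurs → does not occur.
Vital path fails [OR]: Standby vital relay is out=not, Track circuit unavailable=not → no input occurs → does not occur.
Signal drive unavailable [OR]: Interlocking logic inoperative=not, Vital path fails=not → no input occurs → does not occur.
Power stage inoperative [AND]: B power supply failed=not, Cable fails=not → not all inputs occur → does not occur.
Detection branch fails [OR]: Interlocking CPU 2 is down=not, Left track relay 2 is out=not, Vital relay 2 malfunctions=occurs → at least one input occurs → occurs.
Interlocking logic 2 down [OR]: Backup axle counter failed=not, Redundant signal lamp faulted=not, Backup insulated joint 2 is inoperative=not, Detection branch fails=occurs → at least one input occurs → occurs.
Rail signal shows false clear [OR]: Signal drive unavailable=not, Power stage inoperative=not, Interlocking logic 2 down=occurs → at least one input occurs → occurs.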